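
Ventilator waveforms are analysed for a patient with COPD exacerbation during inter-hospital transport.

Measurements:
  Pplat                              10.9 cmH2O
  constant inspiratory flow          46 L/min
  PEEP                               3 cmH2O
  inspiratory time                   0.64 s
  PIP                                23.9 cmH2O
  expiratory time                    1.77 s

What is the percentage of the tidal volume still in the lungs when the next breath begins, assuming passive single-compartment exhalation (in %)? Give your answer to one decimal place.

18.6

Flow: 46 L/min ÷ 60 = 0.7667 L/s.
Vt = flow × Ti = 0.7667 L/s × 0.64 s × 1000 mL/L = 490.69 mL.
R = (PIP − Pplat)/V̇ = (23.9 − 10.9) / 0.7667 = 13.0/0.7667 = 16.956 cmH2O·s/L.
C = Vt/(Pplat − PEEP) = 490.69 / (10.9 − 3) = 490.69/7.9 = 62.113 mL/cmH2O.
τ = R × C = 16.956 × 0.06211 L/cmH2O = 1.053 s.
Fraction remaining at end-expiration = e^(−Te/τ) = e^(−1.77/1.053) = 0.1862 → 18.62%.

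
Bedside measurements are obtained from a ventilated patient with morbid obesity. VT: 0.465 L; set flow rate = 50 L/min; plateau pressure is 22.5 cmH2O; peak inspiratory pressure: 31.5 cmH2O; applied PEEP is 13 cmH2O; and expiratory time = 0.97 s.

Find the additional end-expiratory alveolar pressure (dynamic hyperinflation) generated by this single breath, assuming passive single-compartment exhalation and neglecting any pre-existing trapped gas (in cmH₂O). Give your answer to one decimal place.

Flow: 50 L/min ÷ 60 = 0.8333 L/s.
R = (PIP − Pplat)/V̇ = (31.5 − 22.5) / 0.8333 = 9.0/0.8333 = 10.8 cmH2O·s/L.
C = Vt/(Pplat − PEEP) = 465.0 / (22.5 − 13) = 465.0/9.5 = 48.947 mL/cmH2O.
τ = R × C = 10.8 × 0.04895 L/cmH2O = 0.5287 s.
Fraction remaining = e^(−Te/τ) = e^(−0.97/0.5287) = 0.1597; trapped volume = 465.0 × 0.1597 = 74.261 mL.
Additional alveolar pressure from trapping ≈ V_trapped / C = 74.261 / 48.947 = 1.517 cmH2O.

1.5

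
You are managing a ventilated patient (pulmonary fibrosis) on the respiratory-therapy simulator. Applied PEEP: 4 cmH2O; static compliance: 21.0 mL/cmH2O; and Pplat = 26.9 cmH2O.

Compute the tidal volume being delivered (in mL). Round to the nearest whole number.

481

Vt = Cstat × (Pplat − PEEP) = 21.0 × (26.9 − 4) = 21.0 × 22.9 = 480.9 mL.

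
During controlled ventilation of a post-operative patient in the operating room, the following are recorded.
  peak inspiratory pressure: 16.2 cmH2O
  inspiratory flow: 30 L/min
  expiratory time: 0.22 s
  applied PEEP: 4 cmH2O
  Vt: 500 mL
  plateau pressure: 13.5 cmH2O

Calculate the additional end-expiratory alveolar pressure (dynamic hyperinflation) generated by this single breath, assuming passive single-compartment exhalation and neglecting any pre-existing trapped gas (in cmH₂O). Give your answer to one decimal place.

4.4

Flow: 30 L/min ÷ 60 = 0.5 L/s.
R = (PIP − Pplat)/V̇ = (16.2 − 13.5) / 0.5 = 2.7/0.5 = 5.4 cmH2O·s/L.
C = Vt/(Pplat − PEEP) = 500.0 / (13.5 − 4) = 500.0/9.5 = 52.632 mL/cmH2O.
τ = R × C = 5.4 × 0.05263 L/cmH2O = 0.2842 s.
Fraction remaining = e^(−Te/τ) = e^(−0.22/0.2842) = 0.4611; trapped volume = 500.0 × 0.4611 = 230.55 mL.
Additional alveolar pressure from trapping ≈ V_trapped / C = 230.55 / 52.632 = 4.38 cmH2O.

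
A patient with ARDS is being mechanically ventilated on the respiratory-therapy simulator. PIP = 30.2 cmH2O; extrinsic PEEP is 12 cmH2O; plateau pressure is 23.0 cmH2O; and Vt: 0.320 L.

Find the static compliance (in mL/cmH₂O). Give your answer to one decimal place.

29.1

Cstat = Vt / (Pplat − PEEP) = 320 / (23.0 − 12) = 320 / 11.0 = 29.091 mL/cmH2O.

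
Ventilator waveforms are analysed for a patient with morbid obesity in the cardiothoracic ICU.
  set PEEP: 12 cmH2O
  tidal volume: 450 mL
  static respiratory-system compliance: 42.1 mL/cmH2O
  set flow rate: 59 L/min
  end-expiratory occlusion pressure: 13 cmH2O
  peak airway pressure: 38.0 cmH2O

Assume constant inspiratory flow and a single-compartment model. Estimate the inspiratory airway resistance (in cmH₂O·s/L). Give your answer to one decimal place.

14.6

Flow: 59 L/min ÷ 60 = 0.9833 L/s.
Total PEEP = 13 cmH2O (set 12 + intrinsic 1); this is the baseline alveolar pressure.
Equation of motion (constant flow): PIP = Vt/C + R·V̇ + PEEP.
R·V̇ = PIP − Vt/C − PEEP = 38.0 − 450/42.1 − 13 = 38.0 − 10.689 − 13 = 14.311 cmH2O.
R = 14.311 / 0.9833 = 14.554 cmH2O·s/L.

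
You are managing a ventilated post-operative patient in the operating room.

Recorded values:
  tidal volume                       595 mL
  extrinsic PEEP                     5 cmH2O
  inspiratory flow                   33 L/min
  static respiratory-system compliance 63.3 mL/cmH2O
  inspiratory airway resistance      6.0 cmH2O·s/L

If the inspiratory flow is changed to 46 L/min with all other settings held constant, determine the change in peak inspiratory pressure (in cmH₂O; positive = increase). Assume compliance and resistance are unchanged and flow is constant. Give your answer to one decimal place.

1.3

Flow: 33 L/min ÷ 60 = 0.55 L/s.
New flow: 46 L/min ÷ 60 = 0.7667 L/s.
PIP = Vt/C + R·V̇ + PEEP (constant-flow equation of motion).
Only the resistive term changes: ΔPIP = R × ΔV̇ = 6.0 × (0.7667 − 0.55) = 6.0 × 0.2167 = 1.3 cmH2O.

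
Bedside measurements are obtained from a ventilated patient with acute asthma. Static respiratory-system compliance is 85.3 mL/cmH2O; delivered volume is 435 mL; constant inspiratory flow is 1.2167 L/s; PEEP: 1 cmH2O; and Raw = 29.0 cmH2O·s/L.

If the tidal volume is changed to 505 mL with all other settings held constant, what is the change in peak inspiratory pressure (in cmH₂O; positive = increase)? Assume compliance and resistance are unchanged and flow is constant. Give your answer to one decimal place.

PIP = Vt/C + R·V̇ + PEEP (constant-flow equation of motion).
Only the elastic term changes: ΔPIP = ΔVt / C = (505 − 435) / 85.3 = 0.8206 cmH2O.

0.8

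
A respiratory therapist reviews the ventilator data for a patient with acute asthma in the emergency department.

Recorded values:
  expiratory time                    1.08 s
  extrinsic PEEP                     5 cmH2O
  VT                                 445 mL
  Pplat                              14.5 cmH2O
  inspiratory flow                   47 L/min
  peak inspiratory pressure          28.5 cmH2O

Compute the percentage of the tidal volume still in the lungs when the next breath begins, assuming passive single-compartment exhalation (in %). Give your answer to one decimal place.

27.5

Flow: 47 L/min ÷ 60 = 0.7833 L/s.
R = (PIP − Pplat)/V̇ = (28.5 − 14.5) / 0.7833 = 14.0/0.7833 = 17.873 cmH2O·s/L.
C = Vt/(Pplat − PEEP) = 445.0 / (14.5 − 5) = 445.0/9.5 = 46.842 mL/cmH2O.
τ = R × C = 17.873 × 0.04684 L/cmH2O = 0.8372 s.
Fraction remaining at end-expiration = e^(−Te/τ) = e^(−1.08/0.8372) = 0.2753 → 27.53%.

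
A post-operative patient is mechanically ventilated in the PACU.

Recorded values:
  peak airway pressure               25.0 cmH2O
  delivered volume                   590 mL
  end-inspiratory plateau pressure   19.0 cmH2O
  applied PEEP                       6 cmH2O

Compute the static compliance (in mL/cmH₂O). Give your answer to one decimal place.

Cstat = Vt / (Pplat − PEEP) = 590 / (19.0 − 6) = 590 / 13.0 = 45.385 mL/cmH2O.

45.4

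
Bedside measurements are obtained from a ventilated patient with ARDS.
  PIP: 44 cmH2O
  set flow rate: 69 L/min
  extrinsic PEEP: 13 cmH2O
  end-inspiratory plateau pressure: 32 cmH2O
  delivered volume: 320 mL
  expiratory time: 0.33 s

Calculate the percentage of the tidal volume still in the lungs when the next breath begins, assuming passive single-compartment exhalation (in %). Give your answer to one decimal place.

15.3

Flow: 69 L/min ÷ 60 = 1.15 L/s.
R = (PIP − Pplat)/V̇ = (44 − 32) / 1.15 = 12.0/1.15 = 10.435 cmH2O·s/L.
C = Vt/(Pplat − PEEP) = 320.0 / (32 − 13) = 320.0/19.0 = 16.842 mL/cmH2O.
τ = R × C = 10.435 × 0.01684 L/cmH2O = 0.1757 s.
Fraction remaining at end-expiration = e^(−Te/τ) = e^(−0.33/0.1757) = 0.1529 → 15.29%.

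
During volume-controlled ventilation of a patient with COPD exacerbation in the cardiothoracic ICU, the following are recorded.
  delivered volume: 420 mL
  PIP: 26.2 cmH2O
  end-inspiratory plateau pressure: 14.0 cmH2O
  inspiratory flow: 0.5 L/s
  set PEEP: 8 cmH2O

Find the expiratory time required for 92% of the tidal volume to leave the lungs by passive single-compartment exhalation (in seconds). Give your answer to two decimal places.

R = (PIP − Pplat)/V̇ = (26.2 − 14.0) / 0.5 = 12.2/0.5 = 24.4 cmH2O·s/L.
C = Vt/(Pplat − PEEP) = 420.0 / (14.0 − 8) = 420.0/6.0 = 70.0 mL/cmH2O.
τ = R × C = 24.4 × 0.07 L/cmH2O = 1.708 s.
t = −τ·ln(1 − 0.92) = −1.708·ln(0.08) = 4.314 s.

4.31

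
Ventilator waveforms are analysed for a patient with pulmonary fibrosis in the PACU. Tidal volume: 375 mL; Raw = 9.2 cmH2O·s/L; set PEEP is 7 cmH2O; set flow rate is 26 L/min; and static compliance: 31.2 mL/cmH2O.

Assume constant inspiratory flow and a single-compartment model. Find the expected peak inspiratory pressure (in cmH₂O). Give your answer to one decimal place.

Flow: 26 L/min ÷ 60 = 0.4333 L/s.
Equation of motion (constant flow): PIP = Vt/C + R·V̇ + PEEP.
PIP = 375/31.2 + 9.2×0.4333 + 7 = 12.019 + 3.986 + 7 = 23.005 cmH2O.

23.0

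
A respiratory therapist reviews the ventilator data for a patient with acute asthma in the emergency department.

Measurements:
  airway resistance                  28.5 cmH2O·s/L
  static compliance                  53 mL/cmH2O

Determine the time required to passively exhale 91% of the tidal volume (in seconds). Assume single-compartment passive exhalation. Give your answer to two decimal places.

3.64

τ = R × C = 28.5 × 53 mL/cmH2O = 28.5 × 0.053 L/cmH2O = 1.511 s.
Exhaled fraction f = 1 − e^(−t/τ) → t = −τ·ln(1 − f) = −1.511·ln(0.09) = 3.638 s.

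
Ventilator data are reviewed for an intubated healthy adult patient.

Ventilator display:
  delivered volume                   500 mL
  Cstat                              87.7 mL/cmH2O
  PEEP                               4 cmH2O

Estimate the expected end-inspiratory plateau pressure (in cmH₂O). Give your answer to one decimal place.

9.7

Pplat = PEEP + Vt / Cstat = 4 + 500 / 87.7 = 4 + 5.701 = 9.701 cmH2O.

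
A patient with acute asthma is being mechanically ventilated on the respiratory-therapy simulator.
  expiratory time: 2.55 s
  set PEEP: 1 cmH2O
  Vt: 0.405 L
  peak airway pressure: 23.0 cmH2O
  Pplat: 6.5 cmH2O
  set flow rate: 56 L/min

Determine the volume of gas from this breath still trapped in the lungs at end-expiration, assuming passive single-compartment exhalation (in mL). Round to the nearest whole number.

57

Flow: 56 L/min ÷ 60 = 0.9333 L/s.
R = (PIP − Pplat)/V̇ = (23.0 − 6.5) / 0.9333 = 16.5/0.9333 = 17.679 cmH2O·s/L.
C = Vt/(Pplat − PEEP) = 405.0 / (6.5 − 1) = 405.0/5.5 = 73.636 mL/cmH2O.
τ = R × C = 17.679 × 0.07364 L/cmH2O = 1.302 s.
Fraction remaining = e^(−Te/τ) = e^(−2.55/1.302) = 0.1411.
Trapped volume = 405.0 × 0.1411 = 57.146 mL.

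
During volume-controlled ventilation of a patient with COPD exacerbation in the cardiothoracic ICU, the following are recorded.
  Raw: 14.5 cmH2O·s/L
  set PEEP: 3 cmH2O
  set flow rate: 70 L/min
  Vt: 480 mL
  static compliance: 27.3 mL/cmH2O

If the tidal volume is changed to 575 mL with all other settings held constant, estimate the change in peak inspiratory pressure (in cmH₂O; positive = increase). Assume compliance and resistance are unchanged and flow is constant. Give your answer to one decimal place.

PIP = Vt/C + R·V̇ + PEEP (constant-flow equation of motion).
Only the elastic term changes: ΔPIP = ΔVt / C = (575 − 480) / 27.3 = 3.48 cmH2O.

3.5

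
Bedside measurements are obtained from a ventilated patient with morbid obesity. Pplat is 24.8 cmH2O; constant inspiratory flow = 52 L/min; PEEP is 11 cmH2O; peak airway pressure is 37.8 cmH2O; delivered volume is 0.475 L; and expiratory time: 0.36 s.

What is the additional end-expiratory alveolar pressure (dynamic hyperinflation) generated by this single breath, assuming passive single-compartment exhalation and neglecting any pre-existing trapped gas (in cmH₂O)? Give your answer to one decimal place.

6.9

Flow: 52 L/min ÷ 60 = 0.8667 L/s.
R = (PIP − Pplat)/V̇ = (37.8 − 24.8) / 0.8667 = 13.0/0.8667 = 14.999 cmH2O·s/L.
C = Vt/(Pplat − PEEP) = 475.0 / (24.8 − 11) = 475.0/13.8 = 34.42 mL/cmH2O.
τ = R × C = 14.999 × 0.03442 L/cmH2O = 0.5163 s.
Fraction remaining = e^(−Te/τ) = e^(−0.36/0.5163) = 0.4979; trapped volume = 475.0 × 0.4979 = 236.5 mL.
Additional alveolar pressure from trapping ≈ V_trapped / C = 236.5 / 34.42 = 6.871 cmH2O.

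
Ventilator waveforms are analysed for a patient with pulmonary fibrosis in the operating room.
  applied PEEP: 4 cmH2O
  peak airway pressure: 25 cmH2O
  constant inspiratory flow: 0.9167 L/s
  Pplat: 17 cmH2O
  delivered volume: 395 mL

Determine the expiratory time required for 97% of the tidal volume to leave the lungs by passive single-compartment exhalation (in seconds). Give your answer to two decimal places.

0.93

R = (PIP − Pplat)/V̇ = (25 − 17) / 0.9167 = 8.0/0.9167 = 8.727 cmH2O·s/L.
C = Vt/(Pplat − PEEP) = 395.0 / (17 − 4) = 395.0/13.0 = 30.385 mL/cmH2O.
τ = R × C = 8.727 × 0.03039 L/cmH2O = 0.2652 s.
t = −τ·ln(1 − 0.97) = −0.2652·ln(0.03) = 0.9299 s.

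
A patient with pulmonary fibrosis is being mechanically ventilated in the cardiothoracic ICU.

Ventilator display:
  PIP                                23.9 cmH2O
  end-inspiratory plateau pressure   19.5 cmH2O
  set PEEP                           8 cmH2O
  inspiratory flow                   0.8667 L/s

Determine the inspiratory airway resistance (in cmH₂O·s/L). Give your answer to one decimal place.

Raw = (PIP − Pplat) / flow = (23.9 − 19.5) / 0.8667 = 4.4 / 0.8667 = 5.077 cmH2O·s/L.

5.1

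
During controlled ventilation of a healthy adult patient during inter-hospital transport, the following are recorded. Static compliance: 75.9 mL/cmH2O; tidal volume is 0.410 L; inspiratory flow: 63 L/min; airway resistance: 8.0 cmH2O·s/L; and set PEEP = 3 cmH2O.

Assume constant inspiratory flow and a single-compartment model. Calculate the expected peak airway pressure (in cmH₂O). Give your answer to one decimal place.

Flow: 63 L/min ÷ 60 = 1.05 L/s.
Equation of motion (constant flow): PIP = Vt/C + R·V̇ + PEEP.
PIP = 410/75.9 + 8.0×1.05 + 3 = 5.402 + 8.4 + 3 = 16.802 cmH2O.

16.8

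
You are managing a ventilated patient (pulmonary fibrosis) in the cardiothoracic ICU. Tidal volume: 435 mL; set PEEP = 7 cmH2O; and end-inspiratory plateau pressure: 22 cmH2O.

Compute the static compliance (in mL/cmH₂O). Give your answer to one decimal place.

29.0

Cstat = Vt / (Pplat − PEEP) = 435 / (22 − 7) = 435 / 15.0 = 29.0 mL/cmH2O.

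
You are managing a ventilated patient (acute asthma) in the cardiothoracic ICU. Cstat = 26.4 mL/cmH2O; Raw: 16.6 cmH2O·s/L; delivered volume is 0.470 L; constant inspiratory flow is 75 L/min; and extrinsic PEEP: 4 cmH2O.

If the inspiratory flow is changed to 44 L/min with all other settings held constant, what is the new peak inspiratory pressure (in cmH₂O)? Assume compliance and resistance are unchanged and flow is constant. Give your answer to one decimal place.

Flow: 75 L/min ÷ 60 = 1.25 L/s.
New flow: 44 L/min ÷ 60 = 0.7333 L/s.
PIP = Vt/C + R·V̇ + PEEP (constant-flow equation of motion).
Only the resistive term changes: ΔPIP = R × ΔV̇ = 16.6 × (0.7333 − 1.25) = 16.6 × -0.5167 = -8.577 cmH2O.
Original PIP = 470/26.4 + 16.6×1.25 + 4 = 42.553 cmH2O; new PIP = 42.553 + (-8.577) = 33.976 cmH2O.

34.0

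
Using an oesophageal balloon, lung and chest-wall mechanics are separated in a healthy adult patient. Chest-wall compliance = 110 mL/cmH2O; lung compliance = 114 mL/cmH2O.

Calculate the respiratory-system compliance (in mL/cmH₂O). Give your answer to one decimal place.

Lung and chest wall are elastances in series: 1/Crs = 1/CL + 1/Ccw.
1/Crs = 1/114 + 1/110 = 0.01786.
Crs = 55.991 mL/cmH2O.

56.0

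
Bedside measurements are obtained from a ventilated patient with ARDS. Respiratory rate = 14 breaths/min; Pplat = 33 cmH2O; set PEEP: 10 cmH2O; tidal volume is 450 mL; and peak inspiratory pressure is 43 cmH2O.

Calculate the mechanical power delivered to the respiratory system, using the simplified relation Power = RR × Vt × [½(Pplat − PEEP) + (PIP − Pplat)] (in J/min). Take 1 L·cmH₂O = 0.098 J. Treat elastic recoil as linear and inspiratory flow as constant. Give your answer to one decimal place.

13.3

Per-breath work = Vt × [½(Pplat−PEEP) + (PIP−Pplat)] = 0.450 × [0.5×23.0 + 10.0] = 0.450 × 21.5 = 9.675 L·cmH2O.
Power = 14 × 9.675 = 135.45 L·cmH2O/min.
× 0.098 J/(L·cmH2O) → 13.274 J/min.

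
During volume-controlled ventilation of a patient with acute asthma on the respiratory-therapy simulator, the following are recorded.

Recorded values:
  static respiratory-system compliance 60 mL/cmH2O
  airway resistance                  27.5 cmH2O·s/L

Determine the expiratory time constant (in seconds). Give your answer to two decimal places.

τ = R × C = 27.5 × 60 mL/cmH2O = 27.5 × 0.060 L/cmH2O = 1.65 s.

1.65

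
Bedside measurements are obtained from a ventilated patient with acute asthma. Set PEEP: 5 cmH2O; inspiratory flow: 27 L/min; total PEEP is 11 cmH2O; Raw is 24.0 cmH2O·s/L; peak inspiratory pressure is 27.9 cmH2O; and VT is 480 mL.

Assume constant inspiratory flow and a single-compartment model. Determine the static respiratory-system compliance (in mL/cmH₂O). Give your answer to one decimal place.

Flow: 27 L/min ÷ 60 = 0.45 L/s.
Total PEEP = 11 cmH2O (set 5 + intrinsic 6); this is the baseline alveolar pressure.
Equation of motion (constant flow): PIP = Vt/C + R·V̇ + PEEP.
Vt/C = PIP − R·V̇ − PEEP = 27.9 − 24.0×0.45 − 11 = 27.9 − 10.8 − 11 = 6.1 cmH2O.
C = Vt / 6.1 = 480 / 6.1 = 78.689 mL/cmH2O.

78.7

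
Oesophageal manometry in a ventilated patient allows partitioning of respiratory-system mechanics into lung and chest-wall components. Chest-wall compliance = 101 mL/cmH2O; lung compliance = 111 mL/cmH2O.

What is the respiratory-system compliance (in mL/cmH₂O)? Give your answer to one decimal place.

Lung and chest wall are elastances in series: 1/Crs = 1/CL + 1/Ccw.
1/Crs = 1/111 + 1/101 = 0.01891.
Crs = 52.882 mL/cmH2O.

52.9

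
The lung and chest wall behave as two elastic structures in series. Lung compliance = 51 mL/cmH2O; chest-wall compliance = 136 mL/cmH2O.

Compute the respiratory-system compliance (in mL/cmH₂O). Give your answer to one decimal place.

Lung and chest wall are elastances in series: 1/Crs = 1/CL + 1/Ccw.
1/Crs = 1/51 + 1/136 = 0.02696.
Crs = 37.092 mL/cmH2O.

37.1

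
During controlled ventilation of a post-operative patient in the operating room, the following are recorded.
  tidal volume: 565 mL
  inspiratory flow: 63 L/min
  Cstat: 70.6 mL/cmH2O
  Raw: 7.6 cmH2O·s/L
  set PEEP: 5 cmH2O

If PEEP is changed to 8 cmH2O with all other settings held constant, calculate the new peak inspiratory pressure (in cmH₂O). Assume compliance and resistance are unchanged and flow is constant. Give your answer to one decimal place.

Flow: 63 L/min ÷ 60 = 1.05 L/s.
PIP = Vt/C + R·V̇ + PEEP (constant-flow equation of motion).
Only the baseline term changes: ΔPIP = ΔPEEP = 8 − 5 = 3.0 cmH2O.
Original PIP = 565/70.6 + 7.6×1.05 + 5 = 20.983 cmH2O; new PIP = 20.983 + (3.0) = 23.983 cmH2O.

24.0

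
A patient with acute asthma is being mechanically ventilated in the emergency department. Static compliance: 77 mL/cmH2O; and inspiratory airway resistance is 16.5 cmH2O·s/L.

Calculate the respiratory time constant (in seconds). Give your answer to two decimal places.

τ = R × C = 16.5 × 77 mL/cmH2O = 16.5 × 0.077 L/cmH2O = 1.271 s.

1.27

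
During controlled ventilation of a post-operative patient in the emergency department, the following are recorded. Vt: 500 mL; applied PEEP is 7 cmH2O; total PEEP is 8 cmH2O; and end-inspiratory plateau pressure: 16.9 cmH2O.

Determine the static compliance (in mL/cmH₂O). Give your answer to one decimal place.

56.2

End-expiratory occlusion gives total PEEP = 8 cmH2O (intrinsic PEEP = 8 − 7 = 1). Use total PEEP for the elastic gradient.
Cstat = Vt / (Pplat − PEEPtotal) = 500 / (16.9 − 8) = 500 / 8.9 = 56.18 mL/cmH2O.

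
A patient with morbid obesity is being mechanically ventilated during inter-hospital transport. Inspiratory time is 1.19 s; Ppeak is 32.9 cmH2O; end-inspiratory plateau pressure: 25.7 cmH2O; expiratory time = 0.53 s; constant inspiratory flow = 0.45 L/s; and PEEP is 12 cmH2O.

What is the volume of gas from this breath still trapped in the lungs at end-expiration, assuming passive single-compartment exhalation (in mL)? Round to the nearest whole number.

Vt = flow × Ti = 0.45 L/s × 1.19 s × 1000 mL/L = 535.5 mL.
R = (PIP − Pplat)/V̇ = (32.9 − 25.7) / 0.45 = 7.2/0.45 = 16.0 cmH2O·s/L.
C = Vt/(Pplat − PEEP) = 535.5 / (25.7 − 12) = 535.5/13.7 = 39.088 mL/cmH2O.
τ = R × C = 16.0 × 0.03909 L/cmH2O = 0.6254 s.
Fraction remaining = e^(−Te/τ) = e^(−0.53/0.6254) = 0.4285.
Trapped volume = 535.5 × 0.4285 = 229.46 mL.

229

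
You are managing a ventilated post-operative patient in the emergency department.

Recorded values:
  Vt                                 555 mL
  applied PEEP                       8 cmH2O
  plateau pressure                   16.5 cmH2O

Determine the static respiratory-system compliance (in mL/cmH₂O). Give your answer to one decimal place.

Cstat = Vt / (Pplat − PEEP) = 555 / (16.5 − 8) = 555 / 8.5 = 65.294 mL/cmH2O.

65.3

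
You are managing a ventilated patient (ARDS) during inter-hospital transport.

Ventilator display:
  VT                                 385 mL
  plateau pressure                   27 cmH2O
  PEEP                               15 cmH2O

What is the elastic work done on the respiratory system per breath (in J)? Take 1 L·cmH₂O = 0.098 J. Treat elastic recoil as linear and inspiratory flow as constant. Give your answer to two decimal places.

0.23

Elastic work ≈ ½ × (Pplat − PEEP) × Vt = 0.5 × (27 − 15) × 0.385 L = 0.5 × 12.0 × 0.385 = 2.31 L·cmH2O.
× 0.098 J/(L·cmH2O) → 0.2264 J.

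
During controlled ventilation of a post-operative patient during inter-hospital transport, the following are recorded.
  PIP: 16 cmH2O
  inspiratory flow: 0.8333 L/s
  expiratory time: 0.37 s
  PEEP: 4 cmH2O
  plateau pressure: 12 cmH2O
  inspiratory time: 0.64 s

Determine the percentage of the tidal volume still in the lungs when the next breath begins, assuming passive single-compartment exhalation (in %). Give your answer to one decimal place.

Vt = flow × Ti = 0.8333 L/s × 0.64 s × 1000 mL/L = 533.31 mL.
R = (PIP − Pplat)/V̇ = (16 − 12) / 0.8333 = 4.0/0.8333 = 4.8 cmH2O·s/L.
C = Vt/(Pplat − PEEP) = 533.31 / (12 − 4) = 533.31/8.0 = 66.664 mL/cmH2O.
τ = R × C = 4.8 × 0.06666 L/cmH2O = 0.32 s.
Fraction remaining at end-expiration = e^(−Te/τ) = e^(−0.37/0.32) = 0.3147 → 31.47%.

31.5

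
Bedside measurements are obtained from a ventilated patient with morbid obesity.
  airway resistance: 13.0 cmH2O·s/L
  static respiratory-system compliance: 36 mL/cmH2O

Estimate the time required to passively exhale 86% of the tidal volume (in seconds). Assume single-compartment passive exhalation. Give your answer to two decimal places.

τ = R × C = 13.0 × 36 mL/cmH2O = 13.0 × 0.036 L/cmH2O = 0.468 s.
Exhaled fraction f = 1 − e^(−t/τ) → t = −τ·ln(1 − f) = −0.468·ln(0.14) = 0.9201 s.

0.92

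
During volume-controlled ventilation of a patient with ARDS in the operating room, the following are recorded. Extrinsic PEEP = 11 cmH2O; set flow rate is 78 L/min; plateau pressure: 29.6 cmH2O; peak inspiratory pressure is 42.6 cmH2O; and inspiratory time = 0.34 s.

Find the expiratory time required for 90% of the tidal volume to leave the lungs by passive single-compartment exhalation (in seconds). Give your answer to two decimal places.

0.55

Flow: 78 L/min ÷ 60 = 1.3 L/s.
Vt = flow × Ti = 1.3 L/s × 0.34 s × 1000 mL/L = 442.0 mL.
R = (PIP − Pplat)/V̇ = (42.6 − 29.6) / 1.3 = 13.0/1.3 = 10.0 cmH2O·s/L.
C = Vt/(Pplat − PEEP) = 442.0 / (29.6 − 11) = 442.0/18.6 = 23.763 mL/cmH2O.
τ = R × C = 10.0 × 0.02376 L/cmH2O = 0.2376 s.
t = −τ·ln(1 − 0.90) = −0.2376·ln(0.1) = 0.5471 s.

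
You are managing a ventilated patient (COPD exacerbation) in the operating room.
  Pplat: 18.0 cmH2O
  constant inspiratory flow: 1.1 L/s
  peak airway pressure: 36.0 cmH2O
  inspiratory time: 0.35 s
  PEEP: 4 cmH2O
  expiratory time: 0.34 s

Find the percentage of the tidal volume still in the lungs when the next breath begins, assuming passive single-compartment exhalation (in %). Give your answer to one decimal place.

47.0

Vt = flow × Ti = 1.1 L/s × 0.35 s × 1000 mL/L = 385.0 mL.
R = (PIP − Pplat)/V̇ = (36.0 − 18.0) / 1.1 = 18.0/1.1 = 16.364 cmH2O·s/L.
C = Vt/(Pplat − PEEP) = 385.0 / (18.0 − 4) = 385.0/14.0 = 27.5 mL/cmH2O.
τ = R × C = 16.364 × 0.0275 L/cmH2O = 0.45 s.
Fraction remaining at end-expiration = e^(−Te/τ) = e^(−0.34/0.45) = 0.4697 → 46.97%.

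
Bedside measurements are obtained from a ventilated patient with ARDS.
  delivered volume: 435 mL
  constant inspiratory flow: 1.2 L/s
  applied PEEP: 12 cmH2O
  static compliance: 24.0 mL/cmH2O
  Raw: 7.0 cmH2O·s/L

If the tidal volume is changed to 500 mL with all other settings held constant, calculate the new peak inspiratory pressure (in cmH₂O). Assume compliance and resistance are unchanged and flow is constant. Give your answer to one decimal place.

PIP = Vt/C + R·V̇ + PEEP (constant-flow equation of motion).
Only the elastic term changes: ΔPIP = ΔVt / C = (500 − 435) / 24.0 = 2.708 cmH2O.
Original PIP = 435/24.0 + 7.0×1.2 + 12 = 38.525 cmH2O; new PIP = 38.525 + (2.708) = 41.233 cmH2O.

41.2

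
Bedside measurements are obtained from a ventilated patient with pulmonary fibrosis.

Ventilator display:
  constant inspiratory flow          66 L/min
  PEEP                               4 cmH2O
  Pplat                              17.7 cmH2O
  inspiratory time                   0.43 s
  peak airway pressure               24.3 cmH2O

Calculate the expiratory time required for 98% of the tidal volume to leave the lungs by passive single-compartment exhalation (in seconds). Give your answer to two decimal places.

0.81

Flow: 66 L/min ÷ 60 = 1.1 L/s.
Vt = flow × Ti = 1.1 L/s × 0.43 s × 1000 mL/L = 473.0 mL.
R = (PIP − Pplat)/V̇ = (24.3 − 17.7) / 1.1 = 6.6/1.1 = 6.0 cmH2O·s/L.
C = Vt/(Pplat − PEEP) = 473.0 / (17.7 − 4) = 473.0/13.7 = 34.526 mL/cmH2O.
τ = R × C = 6.0 × 0.03453 L/cmH2O = 0.2072 s.
t = −τ·ln(1 − 0.98) = −0.2072·ln(0.02) = 0.8106 s.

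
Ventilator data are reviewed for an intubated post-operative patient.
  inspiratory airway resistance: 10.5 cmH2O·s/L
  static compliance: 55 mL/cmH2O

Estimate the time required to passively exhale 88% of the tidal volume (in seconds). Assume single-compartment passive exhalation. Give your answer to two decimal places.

τ = R × C = 10.5 × 55 mL/cmH2O = 10.5 × 0.055 L/cmH2O = 0.5775 s.
Exhaled fraction f = 1 − e^(−t/τ) → t = −τ·ln(1 − f) = −0.5775·ln(0.12) = 1.224 s.

1.22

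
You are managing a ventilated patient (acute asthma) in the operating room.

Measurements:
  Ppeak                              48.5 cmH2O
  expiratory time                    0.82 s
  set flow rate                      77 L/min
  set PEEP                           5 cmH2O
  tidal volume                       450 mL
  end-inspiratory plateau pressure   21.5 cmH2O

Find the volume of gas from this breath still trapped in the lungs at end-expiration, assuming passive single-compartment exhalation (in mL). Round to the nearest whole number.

108

Flow: 77 L/min ÷ 60 = 1.2833 L/s.
R = (PIP − Pplat)/V̇ = (48.5 − 21.5) / 1.2833 = 27.0/1.2833 = 21.04 cmH2O·s/L.
C = Vt/(Pplat − PEEP) = 450.0 / (21.5 − 5) = 450.0/16.5 = 27.273 mL/cmH2O.
τ = R × C = 21.04 × 0.02727 L/cmH2O = 0.5738 s.
Fraction remaining = e^(−Te/τ) = e^(−0.82/0.5738) = 0.2395.
Trapped volume = 450.0 × 0.2395 = 107.78 mL.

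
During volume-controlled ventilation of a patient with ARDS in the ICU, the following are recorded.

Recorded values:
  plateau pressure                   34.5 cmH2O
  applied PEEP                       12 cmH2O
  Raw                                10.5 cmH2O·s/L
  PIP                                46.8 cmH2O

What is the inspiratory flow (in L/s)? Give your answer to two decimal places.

1.17

flow = (PIP − Pplat) / Raw = 12.3 / 10.5 = 1.171 L/s.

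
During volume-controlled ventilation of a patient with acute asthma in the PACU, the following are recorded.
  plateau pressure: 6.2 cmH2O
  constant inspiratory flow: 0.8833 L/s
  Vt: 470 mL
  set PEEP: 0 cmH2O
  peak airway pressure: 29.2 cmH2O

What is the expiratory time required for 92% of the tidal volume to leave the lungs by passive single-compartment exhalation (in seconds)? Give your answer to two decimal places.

R = (PIP − Pplat)/V̇ = (29.2 − 6.2) / 0.8833 = 23.0/0.8833 = 26.039 cmH2O·s/L.
C = Vt/(Pplat − PEEP) = 470.0 / (6.2 − 0) = 470.0/6.2 = 75.806 mL/cmH2O.
τ = R × C = 26.039 × 0.07581 L/cmH2O = 1.974 s.
t = −τ·ln(1 − 0.92) = −1.974·ln(0.08) = 4.986 s.

4.99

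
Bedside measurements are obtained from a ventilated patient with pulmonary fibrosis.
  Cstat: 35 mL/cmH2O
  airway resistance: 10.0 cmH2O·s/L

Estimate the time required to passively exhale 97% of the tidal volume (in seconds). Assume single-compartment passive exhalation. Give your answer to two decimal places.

1.23

τ = R × C = 10.0 × 35 mL/cmH2O = 10.0 × 0.035 L/cmH2O = 0.35 s.
Exhaled fraction f = 1 − e^(−t/τ) → t = −τ·ln(1 − f) = −0.35·ln(0.03) = 1.227 s.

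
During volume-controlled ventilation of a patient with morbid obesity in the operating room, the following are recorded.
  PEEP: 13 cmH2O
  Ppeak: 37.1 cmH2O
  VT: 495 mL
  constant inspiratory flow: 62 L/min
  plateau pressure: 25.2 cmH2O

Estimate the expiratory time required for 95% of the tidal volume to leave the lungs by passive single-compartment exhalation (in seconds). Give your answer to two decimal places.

1.40

Flow: 62 L/min ÷ 60 = 1.0333 L/s.
R = (PIP − Pplat)/V̇ = (37.1 − 25.2) / 1.0333 = 11.9/1.0333 = 11.517 cmH2O·s/L.
C = Vt/(Pplat − PEEP) = 495.0 / (25.2 − 13) = 495.0/12.2 = 40.574 mL/cmH2O.
τ = R × C = 11.517 × 0.04057 L/cmH2O = 0.4672 s.
t = −τ·ln(1 − 0.95) = −0.4672·ln(0.05) = 1.4 s.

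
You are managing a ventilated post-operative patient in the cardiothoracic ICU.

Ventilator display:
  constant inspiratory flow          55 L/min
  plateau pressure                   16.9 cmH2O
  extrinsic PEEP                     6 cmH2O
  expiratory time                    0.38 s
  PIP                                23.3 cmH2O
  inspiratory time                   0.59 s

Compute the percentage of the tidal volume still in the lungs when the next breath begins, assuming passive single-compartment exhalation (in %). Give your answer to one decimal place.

33.4

Flow: 55 L/min ÷ 60 = 0.9167 L/s.
Vt = flow × Ti = 0.9167 L/s × 0.59 s × 1000 mL/L = 540.85 mL.
R = (PIP − Pplat)/V̇ = (23.3 − 16.9) / 0.9167 = 6.4/0.9167 = 6.982 cmH2O·s/L.
C = Vt/(Pplat − PEEP) = 540.85 / (16.9 − 6) = 540.85/10.9 = 49.619 mL/cmH2O.
τ = R × C = 6.982 × 0.04962 L/cmH2O = 0.3464 s.
Fraction remaining at end-expiration = e^(−Te/τ) = e^(−0.38/0.3464) = 0.3339 → 33.39%.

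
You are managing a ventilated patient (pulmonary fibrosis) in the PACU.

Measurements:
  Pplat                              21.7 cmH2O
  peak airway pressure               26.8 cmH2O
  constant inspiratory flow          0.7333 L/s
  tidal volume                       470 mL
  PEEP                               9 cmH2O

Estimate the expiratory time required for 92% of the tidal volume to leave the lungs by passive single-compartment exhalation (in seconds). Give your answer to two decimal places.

0.65

R = (PIP − Pplat)/V̇ = (26.8 − 21.7) / 0.7333 = 5.1/0.7333 = 6.955 cmH2O·s/L.
C = Vt/(Pplat − PEEP) = 470.0 / (21.7 − 9) = 470.0/12.7 = 37.008 mL/cmH2O.
τ = R × C = 6.955 × 0.03701 L/cmH2O = 0.2574 s.
t = −τ·ln(1 − 0.92) = −0.2574·ln(0.08) = 0.6501 s.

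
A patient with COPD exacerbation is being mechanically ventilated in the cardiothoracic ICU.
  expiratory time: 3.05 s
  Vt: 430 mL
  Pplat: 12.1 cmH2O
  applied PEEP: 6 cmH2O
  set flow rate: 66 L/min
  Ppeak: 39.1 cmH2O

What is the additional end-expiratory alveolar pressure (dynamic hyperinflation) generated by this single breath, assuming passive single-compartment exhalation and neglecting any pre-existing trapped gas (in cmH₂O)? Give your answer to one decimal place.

Flow: 66 L/min ÷ 60 = 1.1 L/s.
R = (PIP − Pplat)/V̇ = (39.1 − 12.1) / 1.1 = 27.0/1.1 = 24.545 cmH2O·s/L.
C = Vt/(Pplat − PEEP) = 430.0 / (12.1 − 6) = 430.0/6.1 = 70.492 mL/cmH2O.
τ = R × C = 24.545 × 0.07049 L/cmH2O = 1.73 s.
Fraction remaining = e^(−Te/τ) = e^(−3.05/1.73) = 0.1715; trapped volume = 430.0 × 0.1715 = 73.745 mL.
Additional alveolar pressure from trapping ≈ V_trapped / C = 73.745 / 70.492 = 1.046 cmH2O.

1.0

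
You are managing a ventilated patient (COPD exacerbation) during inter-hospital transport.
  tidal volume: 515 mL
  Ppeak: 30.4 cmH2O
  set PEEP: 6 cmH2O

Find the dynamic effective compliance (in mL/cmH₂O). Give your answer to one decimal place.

Dynamic compliance = Vt / (PIP − PEEP) = 515 / (30.4 − 6) = 515 / 24.4 = 21.107 mL/cmH2O.

21.1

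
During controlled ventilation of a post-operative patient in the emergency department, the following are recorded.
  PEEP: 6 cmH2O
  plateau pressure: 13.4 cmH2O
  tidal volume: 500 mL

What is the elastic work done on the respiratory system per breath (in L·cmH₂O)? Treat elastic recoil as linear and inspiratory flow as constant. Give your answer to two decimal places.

Elastic work ≈ ½ × (Pplat − PEEP) × Vt = 0.5 × (13.4 − 6) × 0.500 L = 0.5 × 7.4 × 0.500 = 1.85 L·cmH2O.

1.85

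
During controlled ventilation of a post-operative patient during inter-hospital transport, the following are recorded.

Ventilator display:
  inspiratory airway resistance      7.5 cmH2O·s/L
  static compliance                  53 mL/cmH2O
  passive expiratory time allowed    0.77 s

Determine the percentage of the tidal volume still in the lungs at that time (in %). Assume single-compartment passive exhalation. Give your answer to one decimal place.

14.4

τ = R × C = 7.5 × 53 mL/cmH2O = 7.5 × 0.053 L/cmH2O = 0.3975 s.
Passive exhalation: V(t)/V₀ = e^(−t/τ) = e^(−0.77/0.3975) = 0.1441.
Fraction remaining = 0.1441 → 14.41%.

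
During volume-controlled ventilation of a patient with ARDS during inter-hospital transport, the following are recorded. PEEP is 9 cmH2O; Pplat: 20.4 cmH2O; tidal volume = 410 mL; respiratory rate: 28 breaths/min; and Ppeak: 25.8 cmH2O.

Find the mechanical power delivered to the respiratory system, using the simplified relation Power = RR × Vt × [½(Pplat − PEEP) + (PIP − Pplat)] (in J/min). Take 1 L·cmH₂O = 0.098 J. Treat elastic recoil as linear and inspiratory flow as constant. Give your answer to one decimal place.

12.5

Per-breath work = Vt × [½(Pplat−PEEP) + (PIP−Pplat)] = 0.410 × [0.5×11.4 + 5.4] = 0.410 × 11.1 = 4.551 L·cmH2O.
Power = 28 × 4.551 = 127.43 L·cmH2O/min.
× 0.098 J/(L·cmH2O) → 12.488 J/min.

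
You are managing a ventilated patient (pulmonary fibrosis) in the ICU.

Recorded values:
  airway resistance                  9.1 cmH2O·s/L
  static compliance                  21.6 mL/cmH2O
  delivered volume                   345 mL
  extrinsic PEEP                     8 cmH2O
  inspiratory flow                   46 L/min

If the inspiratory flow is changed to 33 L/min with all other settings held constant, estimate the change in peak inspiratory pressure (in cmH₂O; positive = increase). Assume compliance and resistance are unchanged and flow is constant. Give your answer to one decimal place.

-2.0

Flow: 46 L/min ÷ 60 = 0.7667 L/s.
New flow: 33 L/min ÷ 60 = 0.55 L/s.
PIP = Vt/C + R·V̇ + PEEP (constant-flow equation of motion).
Only the resistive term changes: ΔPIP = R × ΔV̇ = 9.1 × (0.55 − 0.7667) = 9.1 × -0.2167 = -1.972 cmH2O.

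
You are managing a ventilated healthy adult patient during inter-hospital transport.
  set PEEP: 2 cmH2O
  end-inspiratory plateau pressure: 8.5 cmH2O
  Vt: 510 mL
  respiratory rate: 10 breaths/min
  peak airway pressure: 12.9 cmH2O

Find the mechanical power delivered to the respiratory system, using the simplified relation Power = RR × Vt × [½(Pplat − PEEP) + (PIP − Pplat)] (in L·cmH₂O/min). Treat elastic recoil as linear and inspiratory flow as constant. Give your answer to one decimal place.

39.0

Per-breath work = Vt × [½(Pplat−PEEP) + (PIP−Pplat)] = 0.510 × [0.5×6.5 + 4.4] = 0.510 × 7.65 = 3.902 L·cmH2O.
Power = 10 × 3.902 = 39.02 L·cmH2O/min.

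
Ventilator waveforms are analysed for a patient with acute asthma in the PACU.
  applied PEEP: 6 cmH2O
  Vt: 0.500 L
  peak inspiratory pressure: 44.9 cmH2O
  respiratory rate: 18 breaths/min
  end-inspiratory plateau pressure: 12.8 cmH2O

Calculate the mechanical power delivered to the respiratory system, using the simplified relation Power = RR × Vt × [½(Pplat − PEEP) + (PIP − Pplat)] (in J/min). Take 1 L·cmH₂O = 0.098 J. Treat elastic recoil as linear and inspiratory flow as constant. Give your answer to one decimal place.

Per-breath work = Vt × [½(Pplat−PEEP) + (PIP−Pplat)] = 0.500 × [0.5×6.8 + 32.1] = 0.500 × 35.5 = 17.75 L·cmH2O.
Power = 18 × 17.75 = 319.5 L·cmH2O/min.
× 0.098 J/(L·cmH2O) → 31.311 J/min.

31.3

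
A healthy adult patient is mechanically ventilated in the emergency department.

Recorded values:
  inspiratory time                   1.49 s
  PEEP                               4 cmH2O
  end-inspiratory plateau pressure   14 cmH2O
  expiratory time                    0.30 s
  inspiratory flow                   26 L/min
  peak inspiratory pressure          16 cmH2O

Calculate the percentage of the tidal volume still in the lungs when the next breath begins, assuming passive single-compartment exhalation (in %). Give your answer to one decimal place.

Flow: 26 L/min ÷ 60 = 0.4333 L/s.
Vt = flow × Ti = 0.4333 L/s × 1.49 s × 1000 mL/L = 645.62 mL.
R = (PIP − Pplat)/V̇ = (16 − 14) / 0.4333 = 2.0/0.4333 = 4.616 cmH2O·s/L.
C = Vt/(Pplat − PEEP) = 645.62 / (14 − 4) = 645.62/10.0 = 64.562 mL/cmH2O.
τ = R × C = 4.616 × 0.06456 L/cmH2O = 0.298 s.
Fraction remaining at end-expiration = e^(−Te/τ) = e^(−0.30/0.298) = 0.3654 → 36.54%.

36.5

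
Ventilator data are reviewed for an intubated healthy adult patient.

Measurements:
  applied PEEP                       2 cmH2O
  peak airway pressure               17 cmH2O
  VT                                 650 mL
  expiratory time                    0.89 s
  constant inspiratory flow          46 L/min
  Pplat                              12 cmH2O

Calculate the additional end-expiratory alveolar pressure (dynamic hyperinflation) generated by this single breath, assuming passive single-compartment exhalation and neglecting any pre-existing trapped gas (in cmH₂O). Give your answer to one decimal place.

1.2

Flow: 46 L/min ÷ 60 = 0.7667 L/s.
R = (PIP − Pplat)/V̇ = (17 − 12) / 0.7667 = 5.0/0.7667 = 6.521 cmH2O·s/L.
C = Vt/(Pplat − PEEP) = 650.0 / (12 − 2) = 650.0/10.0 = 65.0 mL/cmH2O.
τ = R × C = 6.521 × 0.065 L/cmH2O = 0.4239 s.
Fraction remaining = e^(−Te/τ) = e^(−0.89/0.4239) = 0.1225; trapped volume = 650.0 × 0.1225 = 79.625 mL.
Additional alveolar pressure from trapping ≈ V_trapped / C = 79.625 / 65.0 = 1.225 cmH2O.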